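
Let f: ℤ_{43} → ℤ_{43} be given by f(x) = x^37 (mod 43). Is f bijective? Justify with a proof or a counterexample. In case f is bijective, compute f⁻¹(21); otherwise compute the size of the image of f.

Since 43 is prime, the nonzero elements of ℤ_{43} form a cyclic group of order 42.
As gcd(37, 42) = 1, raising to the 37th power is a bijection on this group: if x_1^37 ≡ x_2^37 then (x_1x_2^{−1})^37 = 1, and the only element of order dividing gcd(37, 42) = 1 is 1, so x_1 = x_2.
With f(0) = 0 this makes f injective on all of ℤ_{43}, hence bijective (finite equal-size domain and codomain). In particular f is bijective.
Since f is bijective, we find the preimage of 21. The inverse of x ↦ x^37 on (ℤ_{43})^× is x ↦ x^25, because 37·25 = 925 = 22·42 + 1 ≡ 1 (mod 42) and x^{42} = 1 for x ≠ 0 (Fermat). So f⁻¹(21) = 21^25 mod 43.
Repeated squaring mod 43: 21^1 ≡ 21, 21^2 ≡ 21² = 441 ≡ 11, 21^4 ≡ 11² = 121 ≡ 35, 21^8 ≡ 35² = 1225 ≡ 21, 21^16 ≡ 21² = 441 ≡ 11. Since 25 = 16 + 8 + 1, 21^25 ≡ 11·21·21: 11·21 = 231 ≡ 16, then 16·21 = 336 ≡ 35. So 21^25 ≡ 35 (mod 43).
Hence f⁻¹(21) = 35.

35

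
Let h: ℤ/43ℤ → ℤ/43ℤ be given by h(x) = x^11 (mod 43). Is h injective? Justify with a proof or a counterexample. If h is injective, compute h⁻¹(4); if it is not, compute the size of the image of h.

16

Since 43 is prime, the nonzero elements of ℤ/43ℤ form a cyclic group of order 42.
As gcd(11, 42) = 1, raising to the 11th power is a bijection on this group: if x_1^11 ≡ x_2^11 then (x_1x_2^{−1})^11 = 1, and the only element of order dividing gcd(11, 42) = 1 is 1, so x_1 = x_2.
With h(0) = 0 this makes h injective on all of ℤ/43ℤ, hence bijective (finite equal-size domain and codomain). In particular h is injective.
Since h is injective, we find the preimage of 4. The inverse of x ↦ x^11 on (ℤ/43ℤ)^× is x ↦ x^23, because 11·23 = 253 = 6·42 + 1 ≡ 1 (mod 42) and x^{42} = 1 for x ≠ 0 (Fermat). So h⁻¹(4) = 4^23 mod 43.
Repeated squaring mod 43: 4^1 ≡ 4, 4^2 ≡ 4² = 16, 4^4 ≡ 16² = 256 ≡ 41, 4^8 ≡ 41² = 1681 ≡ 4, 4^16 ≡ 4² = 16. Since 23 = 16 + 4 + 2 + 1, 4^23 ≡ 16·41·16·4: 16·41 = 656 ≡ 11, then 11·16 = 176 ≡ 4, then 4·4 = 16. So 4^23 ≡ 16 (mod 43).
Hence h⁻¹(4) = 16.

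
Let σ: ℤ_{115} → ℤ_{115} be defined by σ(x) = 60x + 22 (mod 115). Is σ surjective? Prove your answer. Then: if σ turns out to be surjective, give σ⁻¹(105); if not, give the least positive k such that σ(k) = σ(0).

Since gcd(60, 115) = 5, we have 60x ≡ 0 (mod 5) for all x, so σ(x) ≡ 2 (mod 5).
But 0 ≢ 2 (mod 5), so 0 ∈ ℤ_{115} has no preimage. So σ is not surjective.
Since σ is not surjective, we find the least positive k with σ(k) = σ(0): this means 60k ≡ 0 (mod 115), i.e. 115 ∣ 60k. Since gcd(60, 115) = 5, dividing through by 5 this holds exactly when 23 ∣ 12k, and as gcd(12, 23) = 1, exactly when 23 ∣ k.
The smallest positive such k is 23.

23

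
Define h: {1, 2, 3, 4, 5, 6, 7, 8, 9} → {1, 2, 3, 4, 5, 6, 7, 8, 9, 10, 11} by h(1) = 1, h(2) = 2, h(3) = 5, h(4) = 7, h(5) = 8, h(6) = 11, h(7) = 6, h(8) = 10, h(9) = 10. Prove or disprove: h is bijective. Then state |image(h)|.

8

h(8) = 10 = h(9) with 8 ≠ 9, so h is not injective, hence not bijective.
The image of h is {1, 2, 5, 6, 7, 8, 10, 11}, which has 8 elements.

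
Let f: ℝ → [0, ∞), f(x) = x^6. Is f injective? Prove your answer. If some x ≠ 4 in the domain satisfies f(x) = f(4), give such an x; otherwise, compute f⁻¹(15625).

f(4) = 4096 = (−4)^6 = f(−4) (since 6 is even), with 4 ≠ −4. So f is not injective.
For the follow-up, such an x exists: taking x = −4 ∈ ℝ gives f(−4) = 4096 = f(4) with −4 ≠ 4.

-4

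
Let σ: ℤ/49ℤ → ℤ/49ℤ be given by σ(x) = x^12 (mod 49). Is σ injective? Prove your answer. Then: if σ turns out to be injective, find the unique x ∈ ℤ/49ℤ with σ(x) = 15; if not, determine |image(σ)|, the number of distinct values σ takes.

8

σ(3): Repeated squaring mod 49: 3^1 ≡ 3, 3^2 ≡ 3² = 9, 3^4 ≡ 9² = 81 ≡ 32, 3^8 ≡ 32² = 1024 ≡ 44. Since 12 = 8 + 4, 3^12 ≡ 44·32: 44·32 = 1408 ≡ 36. So 3^12 ≡ 36 (mod 49).
σ(5): Repeated squaring mod 49: 5^1 ≡ 5, 5^2 ≡ 5² = 25, 5^4 ≡ 25² = 625 ≡ 37, 5^8 ≡ 37² = 1369 ≡ 46. Since 12 = 8 + 4, 5^12 ≡ 46·37: 46·37 = 1702 ≡ 36. So 5^12 ≡ 36 (mod 49).
So σ(3) = σ(5) = 36 while 3 ≠ 5, therefore σ is not injective.
Since σ is not injective, we determine |image(σ)|. Computing x^12 mod 49 for each x (by repeated squaring, reducing mod 49 at every step), the values σ(0), σ(1), …, σ(48) are: 0, 1, 29, 36, 8, 36, 15, 0, 36, 22, 15, 29, 43, 29, 0, 22, 15, 43, 1, 1, 43, 0, 8, 8, 22, 22, 8, 8, 0, 43, 1, 1, 43, 15, 22, 0, 29, 43, 29, 15, 22, 36, 0, 15, 36, 8, 36, 29, 1.
The distinct values are {0, 1, 8, 15, 22, 29, 36, 43}; there are 8 of them.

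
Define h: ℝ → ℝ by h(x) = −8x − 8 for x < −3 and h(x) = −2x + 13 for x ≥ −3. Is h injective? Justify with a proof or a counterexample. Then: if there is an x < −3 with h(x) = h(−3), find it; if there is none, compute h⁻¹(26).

-27/8

Both pieces are strictly decreasing (slopes −8 and −2), so each is injective on its own interval.
The left piece maps (−∞, −3) onto (16, ∞); the right piece maps [−3, ∞) onto (−∞, 19].
These images overlap. In particular h(−3) = 19 (right piece), and solving −8x − 8 = 19 on the left piece gives x = −27/8 < −3.
So h(−27/8) = h(−3) with −27/8 ≠ −3, and h is not injective. This x = −27/8 is the requested value below −3.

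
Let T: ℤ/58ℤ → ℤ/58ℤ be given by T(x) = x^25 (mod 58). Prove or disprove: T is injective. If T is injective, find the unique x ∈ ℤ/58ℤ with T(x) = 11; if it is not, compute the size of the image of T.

31

Computing x^25 mod 58 for each x (by repeated squaring, reducing mod 58 at every step), the values T(0), T(1), …, T(57) are: 0, 1, 40, 43, 34, 13, 38, 23, 26, 51, 56, 19, 12, 33, 50, 37, 54, 17, 10, 31, 36, 3, 6, 49, 16, 53, 44, 47, 28, 29, 30, 11, 14, 5, 42, 9, 52, 55, 22, 27, 48, 41, 4, 21, 8, 25, 46, 39, 2, 7, 32, 35, 20, 45, 24, 15, 18, 57.
Every element of ℤ/58ℤ appears exactly once in this list, so T is a bijection, and in particular injective.
Since T is injective, we read off the preimage of 11 from the same table: T(31) = 11, so T⁻¹(11) = 31.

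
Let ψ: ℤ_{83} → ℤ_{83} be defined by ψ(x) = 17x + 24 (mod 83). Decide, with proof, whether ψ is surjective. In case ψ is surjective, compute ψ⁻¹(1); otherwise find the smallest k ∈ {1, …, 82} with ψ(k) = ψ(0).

67

Since gcd(17, 83) = 1, 17 is invertible modulo 83. Euclid's algorithm: 83 = 4·17 + 15, 17 = 1·15 + 2, 15 = 7·2 + 1; back-substituting gives 1 = 44·17 − 9·83, so 17⁻¹ ≡ 44 (mod 83).
For any y ∈ ℤ_{83}, x = 44(y − 24) mod 83 satisfies ψ(x) = 17·44(y − 24) + 24 ≡ y (since 17·44 ≡ 1 mod 83). So every y has a preimage.
Hence ψ is surjective.
Since ψ is surjective, we find ψ⁻¹(1): we need 17x ≡ 1 − 24 ≡ 60 (mod 83). Using 17⁻¹ = 44: x ≡ 44·60 = 2640 = 31·83 + 67, so x = 67.
Check: ψ(67) = 17·67 + 24 = 1163 = 14·83 + 1 ≡ 1 (mod 83).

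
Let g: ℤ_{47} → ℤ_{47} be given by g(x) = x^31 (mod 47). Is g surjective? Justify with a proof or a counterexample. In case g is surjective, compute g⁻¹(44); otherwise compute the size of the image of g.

Since 47 is prime, the nonzero elements of ℤ_{47} form a cyclic group of order 46.
As gcd(31, 46) = 1, raising to the 31st power is a bijection on this group: if x_1^31 ≡ x_2^31 then (x_1x_2^{−1})^31 = 1, and the only element of order dividing gcd(31, 46) = 1 is 1, so x_1 = x_2.
With g(0) = 0 this makes g injective on all of ℤ_{47}, hence bijective (finite equal-size domain and codomain). In particular g is surjective.
Since g is surjective, we find the preimage of 44. The inverse of x ↦ x^31 on (ℤ_{47})^× is x ↦ x^3, because 31·3 = 93 = 2·46 + 1 ≡ 1 (mod 46) and x^{46} = 1 for x ≠ 0 (Fermat). So g⁻¹(44) = 44^3 mod 47.
Repeated squaring mod 47: 44^1 ≡ 44, 44^2 ≡ 44² = 1936 ≡ 9. Since 3 = 2 + 1, 44^3 ≡ 9·44: 9·44 = 396 ≡ 20. So 44^3 ≡ 20 (mod 47).
Hence g⁻¹(44) = 20.

20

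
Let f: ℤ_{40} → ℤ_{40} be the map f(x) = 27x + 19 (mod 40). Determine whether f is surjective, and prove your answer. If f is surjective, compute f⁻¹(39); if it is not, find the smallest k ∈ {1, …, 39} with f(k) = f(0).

Recall that f is surjective if every y in the codomain equals f(x) for some x in the domain.
Since gcd(27, 40) = 1, 27 is invertible modulo 40. Euclid's algorithm: 40 = 1·27 + 13, 27 = 2·13 + 1; back-substituting gives 1 = 3·27 − 2·40, so 27⁻¹ ≡ 3 (mod 40).
Then y ↦ 3(y − 19) is a two-sided inverse to f, so every y ∈ ℤ_{40} has a preimage.
So f is surjective.
Since f is surjective, we find f⁻¹(39): we need 27x ≡ 39 − 19 ≡ 20 (mod 40). Using 27⁻¹ = 3: x ≡ 3·20 = 60 = 1·40 + 20, so x = 20.
Check: f(20) = 27·20 + 19 = 559 = 13·40 + 39 ≡ 39 (mod 40).

20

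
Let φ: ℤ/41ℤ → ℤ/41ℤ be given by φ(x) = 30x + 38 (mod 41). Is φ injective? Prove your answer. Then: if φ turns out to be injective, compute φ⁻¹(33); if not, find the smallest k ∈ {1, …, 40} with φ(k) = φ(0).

34

By definition, injectivity means: for all x_1, x_2 in the domain, φ(x_1) = φ(x_2) implies x_1 = x_2.
Suppose φ(x_1) = φ(x_2) in ℤ/41ℤ. Then 30x_1 + 38 ≡ 30x_2 + 38 (mod 41), hence 30(x_1 − x_2) ≡ 0 (mod 41).
Since gcd(30, 41) = 1, 30 is invertible modulo 41, thus x_1 − x_2 ≡ 0 (mod 41), i.e. x_1 = x_2.
Therefore φ is injective.
We now compute 30⁻¹ mod 41 explicitly. Euclid's algorithm: 41 = 1·30 + 11, 30 = 2·11 + 8, 11 = 1·8 + 3, 8 = 2·3 + 2, 3 = 1·2 + 1; back-substituting gives 1 = 26·30 − 19·41, so 30⁻¹ ≡ 26 (mod 41).
Since φ is injective, we find φ⁻¹(33): we need 30x ≡ 33 − 38 ≡ 36 (mod 41). Using 30⁻¹ = 26: x ≡ 26·36 = 936 = 22·41 + 34, so x = 34.
Check: φ(34) = 30·34 + 38 = 1058 = 25·41 + 33 ≡ 33 (mod 41).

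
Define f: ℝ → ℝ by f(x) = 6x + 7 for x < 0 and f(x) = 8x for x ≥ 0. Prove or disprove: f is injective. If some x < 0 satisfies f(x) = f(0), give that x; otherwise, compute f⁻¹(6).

Both pieces are strictly increasing (slopes 6 and 8), so each is injective on its own interval.
The left piece maps (−∞, 0) onto (−∞, 7); the right piece maps [0, ∞) onto [0, ∞).
These images overlap. In particular f(0) = 0 (right piece), and solving 6x + 7 = 0 on the left piece gives x = −7/6 < 0.
So f(−7/6) = f(0) with −7/6 ≠ 0, and f is not injective. This x = −7/6 is the requested value below 0.

-7/6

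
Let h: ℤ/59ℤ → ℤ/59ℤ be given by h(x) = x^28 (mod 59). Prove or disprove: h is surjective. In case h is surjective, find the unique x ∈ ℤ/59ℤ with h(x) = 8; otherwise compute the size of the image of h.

h(29): Repeated squaring mod 59: 29^1 ≡ 29, 29^2 ≡ 29² = 841 ≡ 15, 29^4 ≡ 15² = 225 ≡ 48, 29^8 ≡ 48² = 2304 ≡ 3, 29^16 ≡ 3² = 9. Since 28 = 16 + 8 + 4, 29^28 ≡ 9·3·48: 9·3 = 27, then 27·48 = 1296 ≡ 57. So 29^28 ≡ 57 (mod 59).
h(30): Repeated squaring mod 59: 30^1 ≡ 30, 30^2 ≡ 30² = 900 ≡ 15, 30^4 ≡ 15² = 225 ≡ 48, 30^8 ≡ 48² = 2304 ≡ 3, 30^16 ≡ 3² = 9. Since 28 = 16 + 8 + 4, 30^28 ≡ 9·3·48: 9·3 = 27, then 27·48 = 1296 ≡ 57. So 30^28 ≡ 57 (mod 59).
So h(29) = h(30) = 57 while 29 ≠ 30, thus h is not injective.
A non-injective map from the 59-element set ℤ/59ℤ to itself takes at most 58 distinct values, so it cannot be surjective. Therefore h is not surjective.
Since h is not surjective, we determine |image(h)|. Computing x^28 mod 59 for each x (by repeated squaring, reducing mod 59 at every step), the values h(0), h(1), …, h(58) are: 0, 1, 29, 20, 15, 12, 49, 17, 22, 46, 53, 16, 5, 9, 21, 4, 48, 7, 36, 28, 3, 45, 51, 41, 27, 26, 25, 35, 19, 57, 57, 19, 35, 25, 26, 27, 41, 51, 45, 3, 28, 36, 7, 48, 4, 21, 9, 5, 16, 53, 46, 22, 17, 49, 12, 15, 20, 29, 1.
The distinct values are {0, 1, 3, 4, 5, 7, 9, 12, 15, 16, 17, 19, 20, 21, 22, 25, 26, 27, 28, 29, 35, 36, 41, 45, 46, 48, 49, 51, 53, 57}; there are 30 of them.

30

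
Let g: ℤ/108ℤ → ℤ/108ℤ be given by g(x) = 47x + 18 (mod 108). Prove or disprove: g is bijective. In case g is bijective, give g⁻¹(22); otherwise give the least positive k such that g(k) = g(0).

Suppose g(x_1) = g(x_2) in ℤ/108ℤ. Then 47x_1 + 18 ≡ 47x_2 + 18 (mod 108), so 47(x_1 − x_2) ≡ 0 (mod 108).
Since gcd(47, 108) = 1, 47 is invertible modulo 108, so x_1 − x_2 ≡ 0 (mod 108), i.e. x_1 = x_2.
We now compute 47⁻¹ mod 108 explicitly. Euclid's algorithm: 108 = 2·47 + 14, 47 = 3·14 + 5, 14 = 2·5 + 4, 5 = 1·4 + 1; back-substituting gives 1 = 23·47 − 10·108, so 47⁻¹ ≡ 23 (mod 108).
Then y ↦ 23(y − 18) is a two-sided inverse to g, so every y ∈ ℤ/108ℤ has a preimage.
So g is bijective.
Since g is bijective, we compute g⁻¹(22): solve 47x + 18 ≡ 22 (mod 108), i.e. 47x ≡ 4 (mod 108).
Multiplying by 47⁻¹ = 23 gives x ≡ 23·4 = 92 ≡ 92 (mod 108).
Check: g(92) = 47·92 + 18 = 4342 = 40·108 + 22 ≡ 22 (mod 108).

92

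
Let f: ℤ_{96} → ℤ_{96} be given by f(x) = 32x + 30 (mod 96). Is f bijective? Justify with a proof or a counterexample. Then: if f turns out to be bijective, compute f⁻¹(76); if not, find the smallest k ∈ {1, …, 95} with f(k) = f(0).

3

By definition, f is injective when f(u) = f(v) forces u = v.
We have gcd(32, 96) = 32 > 1. Taking u = 0 and v = 3: f(0) = 30 and f(3) = 32·3 + 30 = 126 ≡ 30 (mod 96).
So f(0) = f(3) while 0 ≠ 3, so f is not injective, hence not bijective.
Since f is not bijective, we find the least positive k with f(k) = f(0): this means 32k ≡ 0 (mod 96), i.e. 96 ∣ 32k. Since gcd(32, 96) = 32, dividing through by 32 this holds exactly when 3 ∣ k.
The smallest positive such k is 3.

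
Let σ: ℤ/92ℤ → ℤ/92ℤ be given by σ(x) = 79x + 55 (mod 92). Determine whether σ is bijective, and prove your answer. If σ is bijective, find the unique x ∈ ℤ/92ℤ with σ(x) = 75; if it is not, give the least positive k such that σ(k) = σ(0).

48

Suppose σ(a) = σ(b) in ℤ/92ℤ. Then 79a + 55 ≡ 79b + 55 (mod 92), hence 79(a − b) ≡ 0 (mod 92).
Since gcd(79, 92) = 1, 79 is invertible modulo 92, therefore a − b ≡ 0 (mod 92), i.e. a = b.
We now compute 79⁻¹ mod 92 explicitly. Euclid's algorithm: 92 = 1·79 + 13, 79 = 6·13 + 1; back-substituting gives 1 = 7·79 − 6·92, so 79⁻¹ ≡ 7 (mod 92).
For any y ∈ ℤ/92ℤ, x = 7(y − 55) mod 92 satisfies σ(x) = 79·7(y − 55) + 55 ≡ y (since 79·7 ≡ 1 mod 92). So every y has a preimage.
Hence σ is bijective.
Since σ is bijective, we find σ⁻¹(75): we need 79x ≡ 75 − 55 ≡ 20 (mod 92). Using 79⁻¹ = 7: x ≡ 7·20 = 140 = 1·92 + 48, so x = 48.
Check: σ(48) = 79·48 + 55 = 3847 = 41·92 + 75 ≡ 75 (mod 92).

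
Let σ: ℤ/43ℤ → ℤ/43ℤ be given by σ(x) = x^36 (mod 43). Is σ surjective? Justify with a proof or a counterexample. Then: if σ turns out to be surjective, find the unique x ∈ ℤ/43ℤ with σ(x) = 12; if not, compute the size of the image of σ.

σ(1) = 1^36 = 1.
σ(6): Repeated squaring mod 43: 6^1 ≡ 6, 6^2 ≡ 6² = 36, 6^4 ≡ 36² = 1296 ≡ 6, 6^8 ≡ 6² = 36, 6^16 ≡ 36² = 1296 ≡ 6, 6^32 ≡ 6² = 36. Since 36 = 32 + 4, 6^36 ≡ 36·6: 36·6 = 216 ≡ 1. So 6^36 ≡ 1 (mod 43).
So σ(1) = σ(6) = 1 while 1 ≠ 6, thus σ is not injective.
A non-injective map from the 43-element set ℤ/43ℤ to itself takes at most 42 distinct values, so it cannot be surjective. So σ is not surjective.
Since σ is not surjective, we determine |image(σ)|. Computing x^36 mod 43 for each x (by repeated squaring, reducing mod 43 at every step), the values σ(0), σ(1), …, σ(42) are: 0, 1, 41, 21, 4, 35, 1, 1, 35, 11, 16, 11, 41, 35, 41, 4, 16, 16, 21, 4, 11, 21, 21, 11, 4, 21, 16, 16, 4, 41, 35, 41, 11, 16, 11, 35, 1, 1, 35, 4, 21, 41, 1.
The distinct values are {0, 1, 4, 11, 16, 21, 35, 41}; there are 8 of them.

8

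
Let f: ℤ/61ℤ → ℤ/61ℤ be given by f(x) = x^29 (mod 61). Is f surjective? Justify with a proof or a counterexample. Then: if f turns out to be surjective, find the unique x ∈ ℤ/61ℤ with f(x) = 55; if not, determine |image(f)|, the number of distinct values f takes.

Since 61 is prime, the nonzero elements of ℤ/61ℤ form a cyclic group of order 60.
As gcd(29, 60) = 1, raising to the 29th power is a bijection on this group: if a^29 ≡ b^29 then (ab^{−1})^29 = 1, and the only element of order dividing gcd(29, 60) = 1 is 1, so a = b.
With f(0) = 0 this makes f injective on all of ℤ/61ℤ, hence bijective (finite equal-size domain and codomain). In particular f is surjective.
Since f is surjective, we find the preimage of 55. The inverse of x ↦ x^29 on (ℤ/61ℤ)^× is x ↦ x^29, because 29·29 = 841 = 14·60 + 1 ≡ 1 (mod 60) and x^{60} = 1 for x ≠ 0 (Fermat). So f⁻¹(55) = 55^29 mod 61.
Repeated squaring mod 61: 55^1 ≡ 55, 55^2 ≡ 55² = 3025 ≡ 36, 55^4 ≡ 36² = 1296 ≡ 15, 55^8 ≡ 15² = 225 ≡ 42, 55^16 ≡ 42² = 1764 ≡ 56. Since 29 = 16 + 8 + 4 + 1, 55^29 ≡ 56·42·15·55: 56·42 = 2352 ≡ 34, then 34·15 = 510 ≡ 22, then 22·55 = 1210 ≡ 51. So 55^29 ≡ 51 (mod 61).
Hence f⁻¹(55) = 51.

51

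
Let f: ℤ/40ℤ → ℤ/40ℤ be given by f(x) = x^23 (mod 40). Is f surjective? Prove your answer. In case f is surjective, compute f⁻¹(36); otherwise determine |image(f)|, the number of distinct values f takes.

25

f(0) = 0^23 = 0.
f(10): Repeated squaring mod 40: 10^1 ≡ 10, 10^2 ≡ 10² = 100 ≡ 20, 10^4 ≡ 20² = 400 ≡ 0, 10^8 ≡ 0² = 0, 10^16 ≡ 0² = 0. Since 23 = 16 + 4 + 2 + 1, 10^23 ≡ 0·0·20·10: 0·0 = 0, then 0·20 = 0, then 0·10 = 0. So 10^23 ≡ 0 (mod 40).
So f(0) = f(10) = 0 while 0 ≠ 10, hence f is not injective.
A non-injective map from the 40-element set ℤ/40ℤ to itself takes at most 39 distinct values, so it cannot be surjective. Hence f is not surjective.
Since f is not surjective, we determine |image(f)|. Computing x^23 mod 40 for each x (by repeated squaring, reducing mod 40 at every step), the values f(0), f(1), …, f(39) are: 0, 1, 8, 27, 24, 5, 16, 23, 32, 9, 0, 11, 8, 37, 24, 15, 16, 33, 32, 19, 0, 21, 8, 7, 24, 25, 16, 3, 32, 29, 0, 31, 8, 17, 24, 35, 16, 13, 32, 39.
The distinct values are {0, 1, 3, 5, 7, 8, 9, 11, 13, 15, 16, 17, 19, 21, 23, 24, 25, 27, 29, 31, 32, 33, 35, 37, 39}; there are 25 of them.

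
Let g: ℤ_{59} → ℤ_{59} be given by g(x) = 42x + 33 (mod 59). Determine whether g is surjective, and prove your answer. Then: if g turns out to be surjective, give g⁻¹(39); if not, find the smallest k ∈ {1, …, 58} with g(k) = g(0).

By definition, g is surjective if every y in the codomain equals g(x) for some x in the domain.
Since gcd(42, 59) = 1, 42 is invertible modulo 59. Euclid's algorithm: 59 = 1·42 + 17, 42 = 2·17 + 8, 17 = 2·8 + 1; back-substituting gives 1 = 52·42 − 37·59, so 42⁻¹ ≡ 52 (mod 59).
For any y ∈ ℤ_{59}, x = 52(y − 33) mod 59 satisfies g(x) = 42·52(y − 33) + 33 ≡ y (since 42·52 ≡ 1 mod 59). So every y has a preimage.
Hence g is surjective.
Since g is surjective, we compute g⁻¹(39): solve 42x + 33 ≡ 39 (mod 59), i.e. 42x ≡ 6 (mod 59).
Multiplying by 42⁻¹ = 52 gives x ≡ 52·6 = 312 = 5·59 + 17 ≡ 17 (mod 59).
Check: g(17) = 42·17 + 33 = 747 = 12·59 + 39 ≡ 39 (mod 59).

17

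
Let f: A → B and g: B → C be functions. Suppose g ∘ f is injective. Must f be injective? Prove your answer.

Suppose f(s) = f(t). Applying g: (g ∘ f)(s) = (g ∘ f)(t). Since g ∘ f is injective, s = t. Hence f is injective.

injective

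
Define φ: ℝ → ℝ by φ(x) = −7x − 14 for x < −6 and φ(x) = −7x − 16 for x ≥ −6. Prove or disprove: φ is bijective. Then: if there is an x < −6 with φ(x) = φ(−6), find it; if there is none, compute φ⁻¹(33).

Both pieces are strictly decreasing (slopes −7 and −7), so each is injective on its own interval.
The left piece maps (−∞, −6) onto (28, ∞); the right piece maps [−6, ∞) onto (−∞, 26].
The images leave a gap (28 has no preimage), so φ is not surjective, hence not bijective.
Because the two images are disjoint, no x < −6 has φ(x) = φ(−6), so we compute φ⁻¹(33): 33 lies in (28, ∞), so solve −7x − 14 = 33: x = (33 + 14)/(−7) = −47/7.

-47/7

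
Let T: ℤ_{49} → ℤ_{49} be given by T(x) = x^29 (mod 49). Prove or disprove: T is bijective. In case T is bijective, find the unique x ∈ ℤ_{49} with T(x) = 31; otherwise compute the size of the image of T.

43

T(0) = 0^29 = 0.
T(7): Repeated squaring mod 49: 7^1 ≡ 7, 7^2 ≡ 7² = 49 ≡ 0, 7^4 ≡ 0² = 0, 7^8 ≡ 0² = 0, 7^16 ≡ 0² = 0. Since 29 = 16 + 8 + 4 + 1, 7^29 ≡ 0·0·0·7: 0·0 = 0, then 0·0 = 0, then 0·7 = 0. So 7^29 ≡ 0 (mod 49).
So T(0) = T(7) = 0 while 0 ≠ 7, hence T is not injective, hence not bijective.
Since T is not bijective, we determine |image(T)|. Computing x^29 mod 49 for each x (by repeated squaring, reducing mod 49 at every step), the values T(0), T(1), …, T(48) are: 0, 1, 11, 5, 23, 3, 6, 0, 8, 25, 33, 2, 17, 13, 0, 15, 39, 12, 30, 31, 20, 0, 22, 4, 40, 9, 45, 27, 0, 29, 18, 19, 37, 10, 34, 0, 36, 32, 47, 16, 24, 41, 0, 43, 46, 26, 44, 38, 48.
The distinct values are {0, 1, 2, 3, 4, 5, 6, 8, 9, 10, 11, 12, 13, 15, 16, 17, 18, 19, 20, 22, 23, 24, 25, 26, 27, 29, 30, 31, 32, 33, 34, 36, 37, 38, 39, 40, 41, 43, 44, 45, 46, 47, 48}; there are 43 of them.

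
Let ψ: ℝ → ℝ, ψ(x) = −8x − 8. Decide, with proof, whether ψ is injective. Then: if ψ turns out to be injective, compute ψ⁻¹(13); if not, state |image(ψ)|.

Suppose ψ(u) = ψ(v). Then −8u − 8 = −8v − 8, thus −8u = −8v, therefore u = v.
So ψ is injective.
Since ψ is injective, we compute ψ⁻¹(13) = (13 + 8)/(−8) = −21/8.

-21/8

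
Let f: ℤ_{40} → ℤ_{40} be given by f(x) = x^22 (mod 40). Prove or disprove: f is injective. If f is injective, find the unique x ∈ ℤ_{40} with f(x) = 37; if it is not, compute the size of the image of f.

f(4): Repeated squaring mod 40: 4^1 ≡ 4, 4^2 ≡ 4² = 16, 4^4 ≡ 16² = 256 ≡ 16, 4^8 ≡ 16² = 256 ≡ 16, 4^16 ≡ 16² = 256 ≡ 16. Since 22 = 16 + 4 + 2, 4^22 ≡ 16·16·16: 16·16 = 256 ≡ 16, then 16·16 = 256 ≡ 16. So 4^22 ≡ 16 (mod 40).
f(6): Repeated squaring mod 40: 6^1 ≡ 6, 6^2 ≡ 6² = 36, 6^4 ≡ 36² = 1296 ≡ 16, 6^8 ≡ 16² = 256 ≡ 16, 6^16 ≡ 16² = 256 ≡ 16. Since 22 = 16 + 4 + 2, 6^22 ≡ 16·16·36: 16·16 = 256 ≡ 16, then 16·36 = 576 ≡ 16. So 6^22 ≡ 16 (mod 40).
So f(4) = f(6) = 16 while 4 ≠ 6, therefore f is not injective.
Since f is not injective, we determine |image(f)|. Computing x^22 mod 40 for each x (by repeated squaring, reducing mod 40 at every step), the values f(0), f(1), …, f(39) are: 0, 1, 24, 9, 16, 25, 16, 9, 24, 1, 0, 1, 24, 9, 16, 25, 16, 9, 24, 1, 0, 1, 24, 9, 16, 25, 16, 9, 24, 1, 0, 1, 24, 9, 16, 25, 16, 9, 24, 1.
The distinct values are {0, 1, 9, 16, 24, 25}; there are 6 of them.

6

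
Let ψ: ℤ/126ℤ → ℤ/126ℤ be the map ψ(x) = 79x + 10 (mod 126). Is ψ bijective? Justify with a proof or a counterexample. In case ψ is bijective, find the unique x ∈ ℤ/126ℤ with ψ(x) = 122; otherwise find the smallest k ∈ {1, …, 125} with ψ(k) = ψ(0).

Suppose ψ(s) = ψ(t) in ℤ/126ℤ. Then 79s + 10 ≡ 79t + 10 (mod 126), therefore 79(s − t) ≡ 0 (mod 126).
Since gcd(79, 126) = 1, 79 is invertible modulo 126, hence s − t ≡ 0 (mod 126), i.e. s = t.
We now compute 79⁻¹ mod 126 explicitly. Euclid's algorithm: 126 = 1·79 + 47, 79 = 1·47 + 32, 47 = 1·32 + 15, 32 = 2·15 + 2, 15 = 7·2 + 1; back-substituting gives 1 = 67·79 − 42·126, so 79⁻¹ ≡ 67 (mod 126).
For any y ∈ ℤ/126ℤ, x = 67(y − 10) mod 126 satisfies ψ(x) = 79·67(y − 10) + 10 ≡ y (since 79·67 ≡ 1 mod 126). So every y has a preimage.
Hence ψ is bijective.
Since ψ is bijective, we compute ψ⁻¹(122): solve 79x + 10 ≡ 122 (mod 126), i.e. 79x ≡ 112 (mod 126).
Multiplying by 79⁻¹ = 67 gives x ≡ 67·112 = 7504 = 59·126 + 70 ≡ 70 (mod 126).
Check: ψ(70) = 79·70 + 10 = 5540 = 43·126 + 122 ≡ 122 (mod 126).

70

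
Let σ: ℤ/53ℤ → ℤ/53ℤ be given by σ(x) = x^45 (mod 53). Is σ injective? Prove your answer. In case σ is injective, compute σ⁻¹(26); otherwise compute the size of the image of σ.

Since 53 is prime, the nonzero elements of ℤ/53ℤ form a cyclic group of order 52.
As gcd(45, 52) = 1, raising to the 45th power is a bijection on this group: if u^45 ≡ v^45 then (uv^{−1})^45 = 1, and the only element of order dividing gcd(45, 52) = 1 is 1, so u = v.
With σ(0) = 0 this makes σ injective on all of ℤ/53ℤ, hence bijective (finite equal-size domain and codomain). In particular σ is injective.
Since σ is injective, we find the preimage of 26. The inverse of x ↦ x^45 on (ℤ/53ℤ)^× is x ↦ x^37, because 45·37 = 1665 = 32·52 + 1 ≡ 1 (mod 52) and x^{52} = 1 for x ≠ 0 (Fermat). So σ⁻¹(26) = 26^37 mod 53.
Repeated squaring mod 53: 26^1 ≡ 26, 26^2 ≡ 26² = 676 ≡ 40, 26^4 ≡ 40² = 1600 ≡ 10, 26^8 ≡ 10² = 100 ≡ 47, 26^16 ≡ 47² = 2209 ≡ 36, 26^32 ≡ 36² = 1296 ≡ 24. Since 37 = 32 + 4 + 1, 26^37 ≡ 24·10·26: 24·10 = 240 ≡ 28, then 28·26 = 728 ≡ 39. So 26^37 ≡ 39 (mod 53).
Hence σ⁻¹(26) = 39.

39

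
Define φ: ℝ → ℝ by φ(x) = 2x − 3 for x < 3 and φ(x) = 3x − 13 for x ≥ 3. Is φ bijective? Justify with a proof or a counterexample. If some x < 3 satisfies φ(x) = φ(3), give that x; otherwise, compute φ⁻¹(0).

Both pieces are strictly increasing (slopes 2 and 3), so each is injective on its own interval.
The left piece maps (−∞, 3) onto (−∞, 3); the right piece maps [3, ∞) onto [−4, ∞).
These images overlap. In particular φ(3) = −4 (right piece), and solving 2x − 3 = −4 on the left piece gives x = −1/2 < 3.
So φ(−1/2) = φ(3) with −1/2 ≠ 3, and φ is not injective, hence not bijective. This x = −1/2 is the requested value below 3.

-1/2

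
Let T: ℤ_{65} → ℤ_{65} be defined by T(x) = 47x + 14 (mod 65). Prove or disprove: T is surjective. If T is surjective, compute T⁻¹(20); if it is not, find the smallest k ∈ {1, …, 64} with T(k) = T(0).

Since gcd(47, 65) = 1, 47 is invertible modulo 65. Euclid's algorithm: 65 = 1·47 + 18, 47 = 2·18 + 11, 18 = 1·11 + 7, 11 = 1·7 + 4, 7 = 1·4 + 3, 4 = 1·3 + 1; back-substituting gives 1 = 18·47 − 13·65, so 47⁻¹ ≡ 18 (mod 65).
Then y ↦ 18(y − 14) is a two-sided inverse to T, so every y ∈ ℤ_{65} has a preimage.
Thus T is surjective.
Since T is surjective, we compute T⁻¹(20): solve 47x + 14 ≡ 20 (mod 65), i.e. 47x ≡ 6 (mod 65).
Multiplying by 47⁻¹ = 18 gives x ≡ 18·6 = 108 = 1·65 + 43 ≡ 43 (mod 65).
Check: T(43) = 47·43 + 14 = 2035 = 31·65 + 20 ≡ 20 (mod 65).

43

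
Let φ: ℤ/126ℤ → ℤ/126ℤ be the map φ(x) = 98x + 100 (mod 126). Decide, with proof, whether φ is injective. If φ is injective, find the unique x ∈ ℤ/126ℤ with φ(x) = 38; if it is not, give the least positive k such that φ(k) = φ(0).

9

We have gcd(98, 126) = 14 > 1. Taking a = 0 and b = 9: φ(0) = 100 and φ(9) = 98·9 + 100 = 982 ≡ 100 (mod 126).
So φ(0) = φ(9) while 0 ≠ 9, therefore φ is not injective.
Since φ is not injective, we find the least positive k with φ(k) = φ(0): this means 98k ≡ 0 (mod 126), i.e. 126 ∣ 98k. Since gcd(98, 126) = 14, dividing through by 14 this holds exactly when 9 ∣ 7k, and as gcd(7, 9) = 1, exactly when 9 ∣ k.
The smallest positive such k is 9.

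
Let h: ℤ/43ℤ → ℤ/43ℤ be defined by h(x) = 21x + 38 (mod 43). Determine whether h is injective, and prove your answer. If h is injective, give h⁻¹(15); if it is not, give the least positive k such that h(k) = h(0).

3

Recall: h is injective when h(u) = h(v) forces u = v.
If h(u) = h(v), then 21u ≡ 21v (mod 43). Because gcd(21, 43) = 1, we may cancel 21 to get u ≡ v (mod 43).
So h is injective.
We now compute 21⁻¹ mod 43 explicitly. Euclid's algorithm: 43 = 2·21 + 1; back-substituting gives 1 = 41·21 − 20·43, so 21⁻¹ ≡ 41 (mod 43).
Since h is injective, we compute h⁻¹(15): solve 21x + 38 ≡ 15 (mod 43), i.e. 21x ≡ 20 (mod 43).
Multiplying by 21⁻¹ = 41 gives x ≡ 41·20 = 820 = 19·43 + 3 ≡ 3 (mod 43).
Check: h(3) = 21·3 + 38 = 101 = 2·43 + 15 ≡ 15 (mod 43).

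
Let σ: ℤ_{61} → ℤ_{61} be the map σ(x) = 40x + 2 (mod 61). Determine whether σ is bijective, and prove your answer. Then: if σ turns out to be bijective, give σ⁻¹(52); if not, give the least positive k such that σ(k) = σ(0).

If σ(s) = σ(t), then 40s ≡ 40t (mod 61). Because gcd(40, 61) = 1, we may cancel 40 to get s ≡ t (mod 61).
We now compute 40⁻¹ mod 61 explicitly. Euclid's algorithm: 61 = 1·40 + 21, 40 = 1·21 + 19, 21 = 1·19 + 2, 19 = 9·2 + 1; back-substituting gives 1 = 29·40 − 19·61, so 40⁻¹ ≡ 29 (mod 61).
Then y ↦ 29(y − 2) is a two-sided inverse to σ, so every y ∈ ℤ_{61} has a preimage.
Thus σ is bijective.
Since σ is bijective, we find σ⁻¹(52): we need 40x ≡ 52 − 2 ≡ 50 (mod 61). Using 40⁻¹ = 29: x ≡ 29·50 = 1450 = 23·61 + 47, so x = 47.
Check: σ(47) = 40·47 + 2 = 1882 = 30·61 + 52 ≡ 52 (mod 61).

47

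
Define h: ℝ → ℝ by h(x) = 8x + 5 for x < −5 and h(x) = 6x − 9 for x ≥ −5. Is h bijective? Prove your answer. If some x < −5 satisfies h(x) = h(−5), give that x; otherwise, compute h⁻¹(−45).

Both pieces are strictly increasing (slopes 8 and 6), so each is injective on its own interval.
The left piece maps (−∞, −5) onto (−∞, −35); the right piece maps [−5, ∞) onto [−39, ∞).
These images overlap. In particular h(−5) = −39 (right piece), and solving 8x + 5 = −39 on the left piece gives x = −11/2 < −5.
So h(−11/2) = h(−5) with −11/2 ≠ −5, and h is not injective, hence not bijective. This x = −11/2 is the requested value below −5.

-11/2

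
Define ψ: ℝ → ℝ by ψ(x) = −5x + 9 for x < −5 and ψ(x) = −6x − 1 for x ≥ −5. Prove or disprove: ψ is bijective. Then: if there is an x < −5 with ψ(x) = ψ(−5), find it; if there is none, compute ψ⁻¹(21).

-11/3

Both pieces are strictly decreasing (slopes −5 and −6), so each is injective on its own interval.
The left piece maps (−∞, −5) onto (34, ∞); the right piece maps [−5, ∞) onto (−∞, 29].
The images leave a gap (34 has no preimage), so ψ is not surjective, hence not bijective.
Because the two images are disjoint, no x < −5 has ψ(x) = ψ(−5), so we compute ψ⁻¹(21): 21 lies in (−∞, 29], so solve −6x − 1 = 21: x = (21 + 1)/(−6) = −11/3.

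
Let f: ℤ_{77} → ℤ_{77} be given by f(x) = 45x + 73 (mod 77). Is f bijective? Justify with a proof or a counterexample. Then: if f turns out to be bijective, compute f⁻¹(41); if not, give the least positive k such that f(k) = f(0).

If f(x_1) = f(x_2), then 45x_1 ≡ 45x_2 (mod 77). Because gcd(45, 77) = 1, we may cancel 45 to get x_1 ≡ x_2 (mod 77).
We now compute 45⁻¹ mod 77 explicitly. Euclid's algorithm: 77 = 1·45 + 32, 45 = 1·32 + 13, 32 = 2·13 + 6, 13 = 2·6 + 1; back-substituting gives 1 = 12·45 − 7·77, so 45⁻¹ ≡ 12 (mod 77).
For any y ∈ ℤ_{77}, x = 12(y − 73) mod 77 satisfies f(x) = 45·12(y − 73) + 73 ≡ y (since 45·12 ≡ 1 mod 77). So every y has a preimage.
Thus f is bijective.
Since f is bijective, we find f⁻¹(41): we need 45x ≡ 41 − 73 ≡ 45 (mod 77). Using 45⁻¹ = 12: x ≡ 12·45 = 540 = 7·77 + 1, so x = 1.
Check: f(1) = 45·1 + 73 = 118 = 1·77 + 41 ≡ 41 (mod 77).

1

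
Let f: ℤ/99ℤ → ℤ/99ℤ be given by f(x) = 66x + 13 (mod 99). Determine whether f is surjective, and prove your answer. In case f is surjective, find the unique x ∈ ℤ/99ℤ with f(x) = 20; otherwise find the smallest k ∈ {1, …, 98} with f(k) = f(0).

Since gcd(66, 99) = 33, we have 66x ≡ 0 (mod 33) for all x, so f(x) ≡ 13 (mod 33).
But 0 ≢ 13 (mod 33), so 0 ∈ ℤ/99ℤ has no preimage. So f is not surjective.
Since f is not surjective, we find the least positive k with f(k) = f(0): this means 66k ≡ 0 (mod 99), i.e. 99 ∣ 66k. Since gcd(66, 99) = 33, dividing through by 33 this holds exactly when 3 ∣ 2k, and as gcd(2, 3) = 1, exactly when 3 ∣ k.
The smallest positive such k is 3.

3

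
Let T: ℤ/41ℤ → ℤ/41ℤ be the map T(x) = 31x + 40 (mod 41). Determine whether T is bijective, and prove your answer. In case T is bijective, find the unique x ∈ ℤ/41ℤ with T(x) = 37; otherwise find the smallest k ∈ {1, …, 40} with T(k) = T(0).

29

Recall that injectivity means: for all s, t in the domain, T(s) = T(t) implies s = t.
If T(s) = T(t), then 31s ≡ 31t (mod 41). Because gcd(31, 41) = 1, we may cancel 31 to get s ≡ t (mod 41).
We now compute 31⁻¹ mod 41 explicitly. Euclid's algorithm: 41 = 1·31 + 10, 31 = 3·10 + 1; back-substituting gives 1 = 4·31 − 3·41, so 31⁻¹ ≡ 4 (mod 41).
For any y ∈ ℤ/41ℤ, x = 4(y − 40) mod 41 satisfies T(x) = 31·4(y − 40) + 40 ≡ y (since 31·4 ≡ 1 mod 41). So every y has a preimage.
Thus T is bijective.
Since T is bijective, we find T⁻¹(37): we need 31x ≡ 37 − 40 ≡ 38 (mod 41). Using 31⁻¹ = 4: x ≡ 4·38 = 152 = 3·41 + 29, so x = 29.
Check: T(29) = 31·29 + 40 = 939 = 22·41 + 37 ≡ 37 (mod 41).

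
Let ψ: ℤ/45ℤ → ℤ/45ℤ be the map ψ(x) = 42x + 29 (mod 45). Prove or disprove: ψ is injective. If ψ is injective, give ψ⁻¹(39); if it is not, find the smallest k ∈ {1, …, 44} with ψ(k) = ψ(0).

15

We have gcd(42, 45) = 3 > 1. Taking u = 0 and v = 15: ψ(0) = 29 and ψ(15) = 42·15 + 29 = 659 ≡ 29 (mod 45).
So ψ(0) = ψ(15) while 0 ≠ 15, thus ψ is not injective.
Since ψ is not injective, we find the least positive k with ψ(k) = ψ(0): this means 42k ≡ 0 (mod 45), i.e. 45 ∣ 42k. Since gcd(42, 45) = 3, dividing through by 3 this holds exactly when 15 ∣ 14k, and as gcd(14, 15) = 1, exactly when 15 ∣ k.
The smallest positive such k is 15.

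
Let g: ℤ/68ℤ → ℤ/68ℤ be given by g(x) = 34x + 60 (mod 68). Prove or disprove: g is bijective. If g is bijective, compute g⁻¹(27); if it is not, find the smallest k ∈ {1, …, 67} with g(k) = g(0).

We have gcd(34, 68) = 34 > 1. Taking u = 0 and v = 2: g(0) = 60 and g(2) = 34·2 + 60 = 128 ≡ 60 (mod 68).
So g(0) = g(2) while 0 ≠ 2, so g is not injective, hence not bijective.
Since g is not bijective, we find the least positive k with g(k) = g(0): this means 34k ≡ 0 (mod 68), i.e. 68 ∣ 34k. Since gcd(34, 68) = 34, dividing through by 34 this holds exactly when 2 ∣ k.
The smallest positive such k is 2.

2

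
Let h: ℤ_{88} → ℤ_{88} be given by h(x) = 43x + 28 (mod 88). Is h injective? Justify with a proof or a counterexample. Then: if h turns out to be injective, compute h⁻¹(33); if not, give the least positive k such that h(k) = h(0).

39

Recall: h is injective if h(a) = h(b) implies a = b.
If h(a) = h(b), then 43a ≡ 43b (mod 88). Because gcd(43, 88) = 1, we may cancel 43 to get a ≡ b (mod 88).
Therefore h is injective.
We now compute 43⁻¹ mod 88 explicitly. Euclid's algorithm: 88 = 2·43 + 2, 43 = 21·2 + 1; back-substituting gives 1 = 43·43 − 21·88, so 43⁻¹ ≡ 43 (mod 88).
Since h is injective, we compute h⁻¹(33): solve 43x + 28 ≡ 33 (mod 88), i.e. 43x ≡ 5 (mod 88).
Multiplying by 43⁻¹ = 43 gives x ≡ 43·5 = 215 = 2·88 + 39 ≡ 39 (mod 88).
Check: h(39) = 43·39 + 28 = 1705 = 19·88 + 33 ≡ 33 (mod 88).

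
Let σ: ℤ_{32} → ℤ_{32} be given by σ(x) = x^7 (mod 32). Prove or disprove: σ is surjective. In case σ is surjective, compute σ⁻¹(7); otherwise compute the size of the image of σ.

17

σ(0) = 0^7 = 0.
σ(2): Repeated squaring mod 32: 2^1 ≡ 2, 2^2 ≡ 2² = 4, 2^4 ≡ 4² = 16. Since 7 = 4 + 2 + 1, 2^7 ≡ 16·4·2: 16·4 = 64 ≡ 0, then 0·2 = 0. So 2^7 ≡ 0 (mod 32).
So σ(0) = σ(2) = 0 while 0 ≠ 2, thus σ is not injective.
A non-injective map from the 32-element set ℤ_{32} to itself takes at most 31 distinct values, so it cannot be surjective. Thus σ is not surjective.
Since σ is not surjective, we determine |image(σ)|. Computing x^7 mod 32 for each x (by repeated squaring, reducing mod 32 at every step), the values σ(0), σ(1), …, σ(31) are: 0, 1, 0, 11, 0, 13, 0, 23, 0, 25, 0, 3, 0, 5, 0, 15, 0, 17, 0, 27, 0, 29, 0, 7, 0, 9, 0, 19, 0, 21, 0, 31.
The distinct values are {0, 1, 3, 5, 7, 9, 11, 13, 15, 17, 19, 21, 23, 25, 27, 29, 31}; there are 17 of them.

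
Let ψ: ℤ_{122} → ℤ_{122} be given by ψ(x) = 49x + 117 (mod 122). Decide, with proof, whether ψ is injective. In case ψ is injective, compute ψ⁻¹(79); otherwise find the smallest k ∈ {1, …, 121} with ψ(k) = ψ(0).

Recall that ψ is injective when ψ(a) = ψ(b) forces a = b.
Suppose ψ(a) = ψ(b) in ℤ_{122}. Then 49a + 117 ≡ 49b + 117 (mod 122), thus 49(a − b) ≡ 0 (mod 122).
Since gcd(49, 122) = 1, 49 is invertible modulo 122, hence a − b ≡ 0 (mod 122), i.e. a = b.
Hence ψ is injective.
We now compute 49⁻¹ mod 122 explicitly. Euclid's algorithm: 122 = 2·49 + 24, 49 = 2·24 + 1; back-substituting gives 1 = 5·49 − 2·122, so 49⁻¹ ≡ 5 (mod 122).
Since ψ is injective, we find ψ⁻¹(79): we need 49x ≡ 79 − 117 ≡ 84 (mod 122). Using 49⁻¹ = 5: x ≡ 5·84 = 420 = 3·122 + 54, so x = 54.
Check: ψ(54) = 49·54 + 117 = 2763 = 22·122 + 79 ≡ 79 (mod 122).

54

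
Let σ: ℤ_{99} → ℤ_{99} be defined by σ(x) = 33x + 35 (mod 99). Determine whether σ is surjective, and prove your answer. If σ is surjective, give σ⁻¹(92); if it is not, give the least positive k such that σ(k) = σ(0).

By definition, surjectivity means every element of the codomain has a preimage under σ.
Since gcd(33, 99) = 33, we have 33x ≡ 0 (mod 33) for all x, so σ(x) ≡ 2 (mod 33).
But 0 ≢ 2 (mod 33), so 0 ∈ ℤ_{99} has no preimage. Hence σ is not surjective.
Since σ is not surjective, we find the least positive k with σ(k) = σ(0): this means 33k ≡ 0 (mod 99), i.e. 99 ∣ 33k. Since gcd(33, 99) = 33, dividing through by 33 this holds exactly when 3 ∣ k.
The smallest positive such k is 3.

3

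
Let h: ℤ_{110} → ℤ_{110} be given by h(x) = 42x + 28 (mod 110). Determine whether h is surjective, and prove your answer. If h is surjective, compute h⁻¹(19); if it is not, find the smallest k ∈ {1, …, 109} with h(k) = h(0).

Since gcd(42, 110) = 2, we have 42x ≡ 0 (mod 2) for all x, so h(x) ≡ 0 (mod 2).
But 1 ≢ 0 (mod 2), so 1 ∈ ℤ_{110} has no preimage. Thus h is not surjective.
Since h is not surjective, we find the least positive k with h(k) = h(0): this means 42k ≡ 0 (mod 110), i.e. 110 ∣ 42k. Since gcd(42, 110) = 2, dividing through by 2 this holds exactly when 55 ∣ 21k, and as gcd(21, 55) = 1, exactly when 55 ∣ k.
The smallest positive such k is 55.

55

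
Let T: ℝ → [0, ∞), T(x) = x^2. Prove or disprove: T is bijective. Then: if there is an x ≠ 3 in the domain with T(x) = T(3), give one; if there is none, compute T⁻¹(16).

T(3) = 9 = (−3)^2 = T(−3) (since 2 is even), with 3 ≠ −3. So T is not injective, hence not bijective.
For the follow-up, such an x exists: taking x = −3 ∈ ℝ gives T(−3) = 9 = T(3) with −3 ≠ 3.

-3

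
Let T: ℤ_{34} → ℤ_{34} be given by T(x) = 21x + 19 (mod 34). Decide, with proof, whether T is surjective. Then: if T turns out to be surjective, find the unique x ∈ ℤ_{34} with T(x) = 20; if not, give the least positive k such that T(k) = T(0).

13

Since gcd(21, 34) = 1, 21 is invertible modulo 34. Euclid's algorithm: 34 = 1·21 + 13, 21 = 1·13 + 8, 13 = 1·8 + 5, 8 = 1·5 + 3, 5 = 1·3 + 2, 3 = 1·2 + 1; back-substituting gives 1 = 13·21 − 8·34, so 21⁻¹ ≡ 13 (mod 34).
Then y ↦ 13(y − 19) is a two-sided inverse to T, so every y ∈ ℤ_{34} has a preimage.
Hence T is surjective.
Since T is surjective, we compute T⁻¹(20): solve 21x + 19 ≡ 20 (mod 34), i.e. 21x ≡ 1 (mod 34).
Multiplying by 21⁻¹ = 13 gives x ≡ 13·1 = 13 ≡ 13 (mod 34).
Check: T(13) = 21·13 + 19 = 292 = 8·34 + 20 ≡ 20 (mod 34).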